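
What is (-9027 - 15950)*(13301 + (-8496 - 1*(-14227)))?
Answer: -475362264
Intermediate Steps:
(-9027 - 15950)*(13301 + (-8496 - 1*(-14227))) = -24977*(13301 + (-8496 + 14227)) = -24977*(13301 + 5731) = -24977*19032 = -475362264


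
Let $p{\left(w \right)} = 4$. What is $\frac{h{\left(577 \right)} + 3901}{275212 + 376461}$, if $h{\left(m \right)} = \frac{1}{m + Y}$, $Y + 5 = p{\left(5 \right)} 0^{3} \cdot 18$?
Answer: $\frac{2231373}{372756956} \approx 0.0059861$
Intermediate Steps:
$Y = -5$ ($Y = -5 + 4 \cdot 0^{3} \cdot 18 = -5 + 4 \cdot 0 \cdot 18 = -5 + 0 \cdot 18 = -5 + 0 = -5$)
$h{\left(m \right)} = \frac{1}{-5 + m}$ ($h{\left(m \right)} = \frac{1}{m - 5} = \frac{1}{-5 + m}$)
$\frac{h{\left(577 \right)} + 3901}{275212 + 376461} = \frac{\frac{1}{-5 + 577} + 3901}{275212 + 376461} = \frac{\frac{1}{572} + 3901}{651673} = \left(\frac{1}{572} + 3901\right) \frac{1}{651673} = \frac{2231373}{572} \cdot \frac{1}{651673} = \frac{2231373}{372756956}$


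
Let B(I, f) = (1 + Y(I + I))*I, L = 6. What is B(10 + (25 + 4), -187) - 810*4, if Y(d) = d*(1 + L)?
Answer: 18093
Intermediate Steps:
Y(d) = 7*d (Y(d) = d*(1 + 6) = d*7 = 7*d)
B(I, f) = I*(1 + 14*I) (B(I, f) = (1 + 7*(I + I))*I = (1 + 7*(2*I))*I = (1 + 14*I)*I = I*(1 + 14*I))
B(10 + (25 + 4), -187) - 810*4 = (10 + (25 + 4))*(1 + 14*(10 + (25 + 4))) - 810*4 = (10 + 29)*(1 + 14*(10 + 29)) - 3240 = 39*(1 + 14*39) - 3240 = 39*(1 + 546) - 3240 = 39*547 - 3240 = 21333 - 3240 = 18093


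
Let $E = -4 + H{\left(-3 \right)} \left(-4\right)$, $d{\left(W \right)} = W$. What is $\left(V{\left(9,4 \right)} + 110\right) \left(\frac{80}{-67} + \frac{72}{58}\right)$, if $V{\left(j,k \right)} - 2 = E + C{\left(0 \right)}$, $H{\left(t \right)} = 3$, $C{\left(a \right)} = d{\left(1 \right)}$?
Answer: $\frac{8924}{1943} \approx 4.5929$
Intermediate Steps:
$C{\left(a \right)} = 1$
$E = -16$ ($E = -4 + 3 \left(-4\right) = -4 - 12 = -16$)
$V{\left(j,k \right)} = -13$ ($V{\left(j,k \right)} = 2 + \left(-16 + 1\right) = 2 - 15 = -13$)
$\left(V{\left(9,4 \right)} + 110\right) \left(\frac{80}{-67} + \frac{72}{58}\right) = \left(-13 + 110\right) \left(\frac{80}{-67} + \frac{72}{58}\right) = 97 \left(80 \left(- \frac{1}{67}\right) + 72 \cdot \frac{1}{58}\right) = 97 \left(- \frac{80}{67} + \frac{36}{29}\right) = 97 \cdot \frac{92}{1943} = \frac{8924}{1943}$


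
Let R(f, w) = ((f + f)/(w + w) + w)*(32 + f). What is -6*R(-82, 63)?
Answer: 388700/21 ≈ 18510.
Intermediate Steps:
R(f, w) = (32 + f)*(w + f/w) (R(f, w) = ((2*f)/((2*w)) + w)*(32 + f) = ((2*f)*(1/(2*w)) + w)*(32 + f) = (f/w + w)*(32 + f) = (w + f/w)*(32 + f) = (32 + f)*(w + f/w))
-6*R(-82, 63) = -6*((-82)² + 32*(-82) + 63²*(32 - 82))/63 = -2*(6724 - 2624 + 3969*(-50))/21 = -2*(6724 - 2624 - 198450)/21 = -2*(-194350)/21 = -6*(-194350/63) = 388700/21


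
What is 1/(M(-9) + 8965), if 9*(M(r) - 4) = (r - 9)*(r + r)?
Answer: 1/9005 ≈ 0.00011105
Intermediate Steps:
M(r) = 4 + 2*r*(-9 + r)/9 (M(r) = 4 + ((r - 9)*(r + r))/9 = 4 + ((-9 + r)*(2*r))/9 = 4 + (2*r*(-9 + r))/9 = 4 + 2*r*(-9 + r)/9)
1/(M(-9) + 8965) = 1/((4 - 2*(-9) + (2/9)*(-9)²) + 8965) = 1/((4 + 18 + (2/9)*81) + 8965) = 1/((4 + 18 + 18) + 8965) = 1/(40 + 8965) = 1/9005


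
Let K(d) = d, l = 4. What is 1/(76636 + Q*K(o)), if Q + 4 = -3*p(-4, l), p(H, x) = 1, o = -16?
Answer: 1/76748 ≈ 1.3030e-5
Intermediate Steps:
Q = -7 (Q = -4 - 3*1 = -4 - 3 = -7)
1/(76636 + Q*K(o)) = 1/(76636 - 7*(-16)) = 1/(76636 + 112) = 1/76748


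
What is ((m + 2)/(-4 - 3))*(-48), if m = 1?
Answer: 144/7 ≈ 20.571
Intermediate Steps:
((m + 2)/(-4 - 3))*(-48) = ((1 + 2)/(-4 - 3))*(-48) = (3/(-7))*(-48) = (3*(-⅐))*(-48) = -3/7*(-48) = 144/7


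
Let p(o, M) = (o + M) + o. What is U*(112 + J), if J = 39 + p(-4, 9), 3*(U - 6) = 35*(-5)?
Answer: -23864/3 ≈ -7954.7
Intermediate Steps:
U = -157/3 (U = 6 + (35*(-5))/3 = 6 + (⅓)*(-175) = 6 - 175/3 = -157/3 ≈ -52.333)
p(o, M) = M + 2*o (p(o, M) = (M + o) + o = M + 2*o)
J = 40 (J = 39 + (9 + 2*(-4)) = 39 + (9 - 8) = 39 + 1 = 40)
U*(112 + J) = -157*(112 + 40)/3 = -157/3*152 = -23864/3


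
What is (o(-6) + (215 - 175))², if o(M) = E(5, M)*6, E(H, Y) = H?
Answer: 4900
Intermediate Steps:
o(M) = 30 (o(M) = 5*6 = 30)
(o(-6) + (215 - 175))² = (30 + (215 - 175))² = (30 + 40)² = 70² = 4900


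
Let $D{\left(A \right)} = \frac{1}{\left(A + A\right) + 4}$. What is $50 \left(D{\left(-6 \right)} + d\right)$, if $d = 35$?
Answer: $\frac{6975}{4} \approx 1743.8$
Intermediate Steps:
$D{\left(A \right)} = \frac{1}{4 + 2 A}$ ($D{\left(A \right)} = \frac{1}{2 A + 4} = \frac{1}{4 + 2 A}$)
$50 \left(D{\left(-6 \right)} + d\right) = 50 \left(\frac{1}{2 \left(2 - 6\right)} + 35\right) = 50 \left(\frac{1}{2 \left(-4\right)} + 35\right) = 50 \left(\frac{1}{2} \left(- \frac{1}{4}\right) + 35\right) = 50 \left(- \frac{1}{8} + 35\right) = 50 \cdot \frac{279}{8} = \frac{6975}{4}$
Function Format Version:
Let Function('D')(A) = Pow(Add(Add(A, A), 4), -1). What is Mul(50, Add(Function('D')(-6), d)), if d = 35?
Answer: Rational(6975, 4) ≈ 1743.8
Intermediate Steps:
Function('D')(A) = Pow(Add(4, Mul(2, A)), -1) (Function('D')(A) = Pow(Add(Mul(2, A), 4), -1) = Pow(Add(4, Mul(2, A)), -1))
Mul(50, Add(Function('D')(-6), d)) = Mul(50, Add(Mul(Rational(1, 2), Pow(Add(2, -6), -1)), 35)) = Mul(50, Add(Mul(Rational(1, 2), Pow(-4, -1)), 35)) = Mul(50, Add(Mul(Rational(1, 2), Rational(-1, 4)), 35)) = Mul(50, Add(Rational(-1, 8), 35)) = Mul(50, Rational(279, 8)) = Rational(6975, 4)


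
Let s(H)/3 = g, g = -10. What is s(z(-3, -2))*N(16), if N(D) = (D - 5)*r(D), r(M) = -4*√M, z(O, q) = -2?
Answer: 5280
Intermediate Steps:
s(H) = -30 (s(H) = 3*(-10) = -30)
N(D) = -4*√D*(-5 + D) (N(D) = (D - 5)*(-4*√D) = (-5 + D)*(-4*√D) = -4*√D*(-5 + D))
s(z(-3, -2))*N(16) = -120*√16*(5 - 1*16) = -120*4*(5 - 16) = -120*4*(-11) = -30*(-176) = 5280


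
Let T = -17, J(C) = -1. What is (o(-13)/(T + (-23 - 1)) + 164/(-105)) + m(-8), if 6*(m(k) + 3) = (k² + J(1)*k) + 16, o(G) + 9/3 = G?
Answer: 45181/4305 ≈ 10.495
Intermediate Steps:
o(G) = -3 + G
m(k) = -⅓ - k/6 + k²/6 (m(k) = -3 + ((k² - k) + 16)/6 = -3 + (16 + k² - k)/6 = -3 + (8/3 - k/6 + k²/6) = -⅓ - k/6 + k²/6)
(o(-13)/(T + (-23 - 1)) + 164/(-105)) + m(-8) = ((-3 - 13)/(-17 + (-23 - 1)) + 164/(-105)) + (-⅓ - ⅙*(-8) + (⅙)*(-8)²) = (-16/(-17 - 24) + 164*(-1/105)) + (-⅓ + 4/3 + (⅙)*64) = (-16/(-41) - 164/105) + (-⅓ + 4/3 + 32/3) = (-16*(-1/41) - 164/105) + 35/3 = (16/41 - 164/105) + 35/3 = -5044/4305 + 35/3 = 45181/4305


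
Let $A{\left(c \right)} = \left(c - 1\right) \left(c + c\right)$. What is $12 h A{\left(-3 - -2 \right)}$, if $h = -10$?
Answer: $-480$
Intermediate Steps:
$A{\left(c \right)} = 2 c \left(-1 + c\right)$ ($A{\left(c \right)} = \left(-1 + c\right) 2 c = 2 c \left(-1 + c\right)$)
$12 h A{\left(-3 - -2 \right)} = 12 \left(-10\right) 2 \left(-3 - -2\right) \left(-1 - 1\right) = - 120 \cdot 2 \left(-3 + 2\right) \left(-1 + \left(-3 + 2\right)\right) = - 120 \cdot 2 \left(-1\right) \left(-1 - 1\right) = - 120 \cdot 2 \left(-1\right) \left(-2\right) = \left(-120\right) 4 = -480$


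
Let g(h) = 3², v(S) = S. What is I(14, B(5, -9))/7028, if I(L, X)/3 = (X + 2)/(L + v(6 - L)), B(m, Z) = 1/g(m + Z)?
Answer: 19/126504 ≈ 0.00015019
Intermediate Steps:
g(h) = 9
B(m, Z) = ⅑ (B(m, Z) = 1/9 = ⅑)
I(L, X) = 1 + X/2 (I(L, X) = 3*((X + 2)/(L + (6 - L))) = 3*((2 + X)/6) = 3*((2 + X)*(⅙)) = 3*(⅓ + X/6) = 1 + X/2)
I(14, B(5, -9))/7028 = (1 + (½)*(⅑))/7028 = (1 + 1/18)*(1/7028) = (19/18)*(1/7028) = 19/126504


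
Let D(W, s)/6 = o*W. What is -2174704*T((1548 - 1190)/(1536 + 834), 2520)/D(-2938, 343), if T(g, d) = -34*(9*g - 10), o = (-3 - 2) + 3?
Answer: -31544625196/1740765 ≈ -18121.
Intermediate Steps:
o = -2 (o = -5 + 3 = -2)
D(W, s) = -12*W (D(W, s) = 6*(-2*W) = -12*W)
T(g, d) = 340 - 306*g (T(g, d) = -34*(-10 + 9*g) = 340 - 306*g)
-2174704*T((1548 - 1190)/(1536 + 834), 2520)/D(-2938, 343) = -(92424920/4407 - 27727476*(1548 - 1190)/(1469*(1536 + 834))) = -2174704/(35256/(340 - 109548/2370)) = -2174704/(35256/(340 - 306*179/1185)) = -2174704/(35256/(340 - 18258/395)) = -2174704/(35256/(116042/395)) = -2174704/(35256*(395/116042)) = -2174704/6963060/58021 = -2174704*58021/6963060 = -31544625196/1740765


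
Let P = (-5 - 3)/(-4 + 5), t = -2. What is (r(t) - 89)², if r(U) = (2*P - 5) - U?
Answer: 11664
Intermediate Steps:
P = -8 (P = -8/1 = -8*1 = -8)
r(U) = -21 - U (r(U) = (2*(-8) - 5) - U = (-16 - 5) - U = -21 - U)
(r(t) - 89)² = ((-21 - 1*(-2)) - 89)² = ((-21 + 2) - 89)² = (-19 - 89)² = (-108)² = 11664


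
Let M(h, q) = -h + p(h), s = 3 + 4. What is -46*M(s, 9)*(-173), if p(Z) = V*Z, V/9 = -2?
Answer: -1058414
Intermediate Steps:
V = -18 (V = 9*(-2) = -18)
p(Z) = -18*Z
s = 7
M(h, q) = -19*h (M(h, q) = -h - 18*h = -19*h)
-46*M(s, 9)*(-173) = -(-874)*7*(-173) = -46*(-133)*(-173) = 6118*(-173) = -1058414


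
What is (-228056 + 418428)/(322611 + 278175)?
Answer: 95186/300393 ≈ 0.31687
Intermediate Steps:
(-228056 + 418428)/(322611 + 278175) = 190372/600786 = 190372*(1/600786) = 95186/300393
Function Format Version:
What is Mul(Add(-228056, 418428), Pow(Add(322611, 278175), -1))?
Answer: Rational(95186, 300393) ≈ 0.31687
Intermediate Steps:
Mul(Add(-228056, 418428), Pow(Add(322611, 278175), -1)) = Mul(190372, Pow(600786, -1)) = Mul(190372, Rational(1, 600786)) = Rational(95186, 300393)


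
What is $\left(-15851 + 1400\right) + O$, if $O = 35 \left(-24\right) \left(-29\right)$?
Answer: $9909$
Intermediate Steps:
$O = 24360$ ($O = \left(-840\right) \left(-29\right) = 24360$)
$\left(-15851 + 1400\right) + O = \left(-15851 + 1400\right) + 24360 = -14451 + 24360 = 9909$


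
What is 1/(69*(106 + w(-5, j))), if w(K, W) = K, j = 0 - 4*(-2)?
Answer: 1/6969 ≈ 0.00014349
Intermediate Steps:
j = 8 (j = 0 + 8 = 8)
1/(69*(106 + w(-5, j))) = 1/(69*(106 - 5)) = 1/(69*101) = 1/6969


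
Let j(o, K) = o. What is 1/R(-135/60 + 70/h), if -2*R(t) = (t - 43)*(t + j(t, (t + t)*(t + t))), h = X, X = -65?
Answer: -2704/416757 ≈ -0.0064882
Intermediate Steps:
h = -65
R(t) = -t*(-43 + t) (R(t) = -(t - 43)*(t + t)/2 = -(-43 + t)*2*t/2 = -t*(-43 + t))
1/R(-135/60 + 70/h) = 1/((-135/60 + 70/(-65))*(43 - (-135/60 + 70/(-65)))) = 1/((-135*1/60 + 70*(-1/65))*(43 - (-135*1/60 + 70*(-1/65)))) = 1/((-9/4 - 14/13)*(43 - (-9/4 - 14/13))) = 1/(-173*(43 - 1*(-173/52))/52) = 1/(-173*(43 + 173/52)/52) = 1/(-173/52*2409/52) = 1/(-416757/2704) = -2704/416757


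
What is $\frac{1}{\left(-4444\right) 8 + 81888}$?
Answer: $\frac{1}{46336} \approx 2.1581 \cdot 10^{-5}$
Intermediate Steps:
$\frac{1}{\left(-4444\right) 8 + 81888} = \frac{1}{-35552 + 81888} = \frac{1}{46336}$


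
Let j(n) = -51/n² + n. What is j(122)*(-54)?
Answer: -49026519/7442 ≈ -6587.8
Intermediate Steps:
j(n) = n - 51/n² (j(n) = -51/n² + n = n - 51/n²)
j(122)*(-54) = (122 - 51/122²)*(-54) = (122 - 51*1/14884)*(-54) = (122 - 51/14884)*(-54) = (1815797/14884)*(-54) = -49026519/7442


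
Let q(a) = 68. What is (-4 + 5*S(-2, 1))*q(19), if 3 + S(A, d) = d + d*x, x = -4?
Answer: -2312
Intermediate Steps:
S(A, d) = -3 - 3*d (S(A, d) = -3 + (d + d*(-4)) = -3 + (d - 4*d) = -3 - 3*d)
(-4 + 5*S(-2, 1))*q(19) = (-4 + 5*(-3 - 3*1))*68 = (-4 + 5*(-3 - 3))*68 = (-4 + 5*(-6))*68 = (-4 - 30)*68 = -34*68 = -2312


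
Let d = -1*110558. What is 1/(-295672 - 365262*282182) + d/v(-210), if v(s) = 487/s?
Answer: 4330089462509433353/90827291180156 ≈ 47674.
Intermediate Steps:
d = -110558
1/(-295672 - 365262*282182) + d/v(-210) = 1/(-295672 - 365262*282182) - 110558/(487/(-210)) = (1/282182)/(-660934) - 110558/(487*(-1/210)) = -1/660934*1/282182 - 110558/(-487/210) = -1/186503677988 - 110558*(-210/487) = -1/186503677988 + 23217180/487 = 4330089462509433353/90827291180156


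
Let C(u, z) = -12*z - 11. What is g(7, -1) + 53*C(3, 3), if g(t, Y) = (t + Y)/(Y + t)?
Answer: -2490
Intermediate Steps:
C(u, z) = -11 - 12*z
g(t, Y) = 1 (g(t, Y) = (Y + t)/(Y + t) = 1)
g(7, -1) + 53*C(3, 3) = 1 + 53*(-11 - 12*3) = 1 + 53*(-11 - 36) = 1 + 53*(-47) = 1 - 2491 = -2490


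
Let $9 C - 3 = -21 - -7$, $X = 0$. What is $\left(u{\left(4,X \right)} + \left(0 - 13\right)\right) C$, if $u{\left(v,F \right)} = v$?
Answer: $11$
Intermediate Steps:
$C = - \frac{11}{9}$ ($C = \frac{1}{3} + \frac{-21 - -7}{9} = \frac{1}{3} + \frac{-21 + 7}{9} = \frac{1}{3} + \frac{1}{9} \left(-14\right) = \frac{1}{3} - \frac{14}{9} = - \frac{11}{9} \approx -1.2222$)
$\left(u{\left(4,X \right)} + \left(0 - 13\right)\right) C = \left(4 + \left(0 - 13\right)\right) \left(- \frac{11}{9}\right) = \left(4 - 13\right) \left(- \frac{11}{9}\right) = \left(-9\right) \left(- \frac{11}{9}\right) = 11$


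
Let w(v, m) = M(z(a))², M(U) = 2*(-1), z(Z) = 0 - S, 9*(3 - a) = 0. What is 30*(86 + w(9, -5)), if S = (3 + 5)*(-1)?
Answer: 2700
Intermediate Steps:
S = -8 (S = 8*(-1) = -8)
a = 3 (a = 3 - ⅑*0 = 3 + 0 = 3)
z(Z) = 8 (z(Z) = 0 - 1*(-8) = 0 + 8 = 8)
M(U) = -2
w(v, m) = 4 (w(v, m) = (-2)² = 4)
30*(86 + w(9, -5)) = 30*(86 + 4) = 30*90 = 2700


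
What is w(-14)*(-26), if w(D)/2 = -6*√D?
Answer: 312*I*√14 ≈ 1167.4*I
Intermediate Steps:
w(D) = -12*√D (w(D) = 2*(-6*√D) = -12*√D)
w(-14)*(-26) = -12*I*√14*(-26) = 312*I*√14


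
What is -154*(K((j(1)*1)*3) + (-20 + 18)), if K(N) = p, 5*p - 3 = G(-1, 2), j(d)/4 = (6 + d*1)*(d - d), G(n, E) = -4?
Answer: 1694/5 ≈ 338.80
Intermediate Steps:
j(d) = 0 (j(d) = 4*((6 + d*1)*(d - d)) = 4*((6 + d)*0) = 4*0 = 0)
p = -1/5 (p = 3/5 + (1/5)*(-4) = 3/5 - 4/5 = -1/5 ≈ -0.20000)
K(N) = -1/5
-154*(K((j(1)*1)*3) + (-20 + 18)) = -154*(-1/5 + (-20 + 18)) = -154*(-1/5 - 2) = -154*(-11/5) = 1694/5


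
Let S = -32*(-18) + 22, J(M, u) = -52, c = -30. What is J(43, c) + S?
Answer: 546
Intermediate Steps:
S = 598 (S = 576 + 22 = 598)
J(43, c) + S = -52 + 598 = 546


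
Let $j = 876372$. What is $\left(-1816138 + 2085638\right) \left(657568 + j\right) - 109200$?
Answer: $413396720800$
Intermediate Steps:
$\left(-1816138 + 2085638\right) \left(657568 + j\right) - 109200 = \left(-1816138 + 2085638\right) \left(657568 + 876372\right) - 109200 = 269500 \cdot 1533940 - 109200 = 413396830000 - 109200 = 413396720800$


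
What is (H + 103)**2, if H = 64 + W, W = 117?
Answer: 80656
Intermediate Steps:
H = 181 (H = 64 + 117 = 181)
(H + 103)**2 = (181 + 103)**2 = 284**2 = 80656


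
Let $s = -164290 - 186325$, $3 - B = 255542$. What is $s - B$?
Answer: $-95076$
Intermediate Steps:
$B = -255539$ ($B = 3 - 255542 = -255539$)
$s = -350615$ ($s = -164290 - 186325 = -350615$)
$s - B = -350615 - -255539 = -350615 + 255539 = -95076$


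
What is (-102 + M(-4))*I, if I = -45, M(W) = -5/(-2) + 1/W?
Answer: 17955/4 ≈ 4488.8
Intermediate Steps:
M(W) = 5/2 + 1/W (M(W) = -5*(-½) + 1/W = 5/2 + 1/W)
(-102 + M(-4))*I = (-102 + (5/2 + 1/(-4)))*(-45) = (-102 + (5/2 - ¼))*(-45) = (-102 + 9/4)*(-45) = -399/4*(-45) = 17955/4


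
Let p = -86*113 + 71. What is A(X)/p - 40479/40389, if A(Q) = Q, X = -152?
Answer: -128120595/129877561 ≈ -0.98647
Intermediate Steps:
p = -9647 (p = -9718 + 71 = -9647)
A(X)/p - 40479/40389 = -152/(-9647) - 40479/40389 = -152*(-1/9647) - 40479*1/40389 = 152/9647 - 13493/13463 = -128120595/129877561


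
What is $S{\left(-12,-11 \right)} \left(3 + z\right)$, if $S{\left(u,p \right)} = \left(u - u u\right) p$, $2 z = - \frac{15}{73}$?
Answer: $\frac{362934}{73} \approx 4971.7$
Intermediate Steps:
$z = - \frac{15}{146}$ ($z = \frac{\left(-15\right) \frac{1}{73}}{2} = \frac{1}{2} \left(- \frac{15}{73}\right) = - \frac{15}{146} \approx -0.10274$)
$S{\left(u,p \right)} = p \left(u - u^{2}\right)$ ($S{\left(u,p \right)} = \left(u - u^{2}\right) p = p \left(u - u^{2}\right)$)
$S{\left(-12,-11 \right)} \left(3 + z\right) = \left(-11\right) \left(-12\right) \left(1 - -12\right) \left(3 - \frac{15}{146}\right) = \left(-11\right) \left(-12\right) \left(1 + 12\right) \frac{423}{146} = \left(-11\right) \left(-12\right) 13 \cdot \frac{423}{146} = 1716 \cdot \frac{423}{146} = \frac{362934}{73}$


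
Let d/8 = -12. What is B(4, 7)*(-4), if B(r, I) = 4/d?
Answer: ⅙ ≈ 0.16667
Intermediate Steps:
d = -96 (d = 8*(-12) = -96)
B(r, I) = -1/24 (B(r, I) = 4/(-96) = 4*(-1/96) = -1/24)
B(4, 7)*(-4) = -1/24*(-4) = ⅙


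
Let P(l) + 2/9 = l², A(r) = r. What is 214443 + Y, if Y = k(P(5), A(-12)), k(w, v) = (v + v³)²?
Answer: 3242043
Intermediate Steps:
P(l) = -2/9 + l²
Y = 3027600 (Y = (-12)²*(1 + (-12)²)² = 144*(1 + 144)² = 144*145² = 144*21025 = 3027600)
214443 + Y = 214443 + 3027600 = 3242043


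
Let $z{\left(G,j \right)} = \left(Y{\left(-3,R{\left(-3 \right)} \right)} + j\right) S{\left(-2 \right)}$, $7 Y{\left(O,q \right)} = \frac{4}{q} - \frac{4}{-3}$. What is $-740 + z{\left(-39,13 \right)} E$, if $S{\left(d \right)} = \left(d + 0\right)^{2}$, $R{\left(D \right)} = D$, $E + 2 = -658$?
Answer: $-35060$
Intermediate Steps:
$E = -660$ ($E = -2 - 658 = -660$)
$Y{\left(O,q \right)} = \frac{4}{21} + \frac{4}{7 q}$ ($Y{\left(O,q \right)} = \frac{\frac{4}{q} - \frac{4}{-3}}{7} = \frac{\frac{4}{q} - - \frac{4}{3}}{7} = \frac{\frac{4}{q} + \frac{4}{3}}{7} = \frac{\frac{4}{3} + \frac{4}{q}}{7} = \frac{4}{21} + \frac{4}{7 q}$)
$S{\left(d \right)} = d^{2}$
$z{\left(G,j \right)} = 4 j$ ($z{\left(G,j \right)} = \left(\frac{4 \left(3 - 3\right)}{21 \left(-3\right)} + j\right) \left(-2\right)^{2} = \left(\frac{4}{21} \left(- \frac{1}{3}\right) 0 + j\right) 4 = \left(0 + j\right) 4 = j 4 = 4 j$)
$-740 + z{\left(-39,13 \right)} E = -740 + 4 \cdot 13 \left(-660\right) = -740 + 52 \left(-660\right) = -740 - 34320 = -35060$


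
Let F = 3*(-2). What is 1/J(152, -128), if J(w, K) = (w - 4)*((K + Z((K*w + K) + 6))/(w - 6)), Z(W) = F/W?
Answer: -238199/30907062 ≈ -0.0077069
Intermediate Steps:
F = -6
Z(W) = -6/W
J(w, K) = (-4 + w)*(K - 6/(6 + K + K*w))/(-6 + w) (J(w, K) = (w - 4)*((K - 6/((K*w + K) + 6))/(w - 6)) = (-4 + w)*((K - 6/((K + K*w) + 6))/(-6 + w)) = (-4 + w)*((K - 6/(6 + K + K*w))/(-6 + w)) = (-4 + w)*(K - 6/(6 + K + K*w))/(-6 + w))
1/J(152, -128) = 1/((24 - 6*152 - 128*(-4 + 152)*(6 - 128 - 128*152))/((-6 + 152)*(6 - 128 - 128*152))) = 1/((24 - 912 - 128*148*(6 - 128 - 19456))/(146*(6 - 128 - 19456))) = 1/((1/146)*(24 - 912 - 128*148*(-19578))/(-19578)) = 1/((1/146)*(-1/19578)*(24 - 912 + 370885632)) = 1/((1/146)*(-1/19578)*370884744) = 1/(-30907062/238199) = -238199/30907062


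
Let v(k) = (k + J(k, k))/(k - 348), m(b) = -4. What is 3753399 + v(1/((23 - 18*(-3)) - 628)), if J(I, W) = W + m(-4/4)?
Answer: 719710507057/191749 ≈ 3.7534e+6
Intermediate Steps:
J(I, W) = -4 + W (J(I, W) = W - 4 = -4 + W)
v(k) = (-4 + 2*k)/(-348 + k) (v(k) = (k + (-4 + k))/(k - 348) = (-4 + 2*k)/(-348 + k))
3753399 + v(1/((23 - 18*(-3)) - 628)) = 3753399 + 2*(-2 + 1/((23 - 18*(-3)) - 628))/(-348 + 1/((23 - 18*(-3)) - 628)) = 3753399 + 2*(-2 + 1/((23 + 54) - 628))/(-348 + 1/((23 + 54) - 628)) = 3753399 + 2*(-2 + 1/(77 - 628))/(-348 + 1/(77 - 628)) = 3753399 + 2*(-2 + 1/(-551))/(-348 + 1/(-551)) = 3753399 + 2*(-2 - 1/551)/(-348 - 1/551) = 3753399 + 2*(-1103/551)/(-191749/551) = 3753399 + 2*(-551/191749)*(-1103/551) = 3753399 + 2206/191749 = 719710507057/191749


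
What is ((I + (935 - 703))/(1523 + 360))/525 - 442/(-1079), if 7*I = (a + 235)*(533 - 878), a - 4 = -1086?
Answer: 37095641/82051725 ≈ 0.45210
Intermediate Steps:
a = -1082 (a = 4 - 1086 = -1082)
I = 41745 (I = ((-1082 + 235)*(533 - 878))/7 = (-847*(-345))/7 = (1/7)*292215 = 41745)
((I + (935 - 703))/(1523 + 360))/525 - 442/(-1079) = ((41745 + (935 - 703))/(1523 + 360))/525 - 442/(-1079) = ((41745 + 232)/1883)*(1/525) - 442*(-1/1079) = (41977*(1/1883))*(1/525) + 34/83 = (41977/1883)*(1/525) + 34/83 = 41977/988575 + 34/83 = 37095641/82051725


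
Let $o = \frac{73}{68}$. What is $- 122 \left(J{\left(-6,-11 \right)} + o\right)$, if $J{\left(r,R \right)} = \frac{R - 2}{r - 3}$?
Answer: $- \frac{94001}{306} \approx -307.19$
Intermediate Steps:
$J{\left(r,R \right)} = \frac{-2 + R}{-3 + r}$
$o = \frac{73}{68}$ ($o = 73 \cdot \frac{1}{68} = \frac{73}{68} \approx 1.0735$)
$- 122 \left(J{\left(-6,-11 \right)} + o\right) = - 122 \left(\frac{-2 - 11}{-3 - 6} + \frac{73}{68}\right) = - 122 \left(\frac{1}{-9} \left(-13\right) + \frac{73}{68}\right) = - 122 \left(\left(- \frac{1}{9}\right) \left(-13\right) + \frac{73}{68}\right) = - 122 \left(\frac{13}{9} + \frac{73}{68}\right) = \left(-122\right) \frac{1541}{612} = - \frac{94001}{306}$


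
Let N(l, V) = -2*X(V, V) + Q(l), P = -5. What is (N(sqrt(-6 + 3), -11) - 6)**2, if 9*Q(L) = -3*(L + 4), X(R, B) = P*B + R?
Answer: (286 + I*sqrt(3))**2/9 ≈ 9088.1 + 110.08*I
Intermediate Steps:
X(R, B) = R - 5*B (X(R, B) = -5*B + R = R - 5*B)
Q(L) = -4/3 - L/3 (Q(L) = (-3*(L + 4))/9 = (-3*(4 + L))/9 = (-12 - 3*L)/9 = -4/3 - L/3)
N(l, V) = -4/3 + 8*V - l/3 (N(l, V) = -2*(V - 5*V) + (-4/3 - l/3) = -(-8)*V + (-4/3 - l/3) = 8*V + (-4/3 - l/3) = -4/3 + 8*V - l/3)
(N(sqrt(-6 + 3), -11) - 6)**2 = ((-4/3 + 8*(-11) - sqrt(-6 + 3)/3) - 6)**2 = ((-4/3 - 88 - I*sqrt(3)/3) - 6)**2 = ((-268/3 - I*sqrt(3)/3) - 6)**2 = (-286/3 - I*sqrt(3)/3)**2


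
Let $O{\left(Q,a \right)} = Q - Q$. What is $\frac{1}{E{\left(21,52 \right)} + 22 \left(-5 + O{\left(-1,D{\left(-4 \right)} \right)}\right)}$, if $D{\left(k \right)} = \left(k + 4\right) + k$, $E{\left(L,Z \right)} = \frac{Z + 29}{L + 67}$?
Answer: $- \frac{88}{9599} \approx -0.0091676$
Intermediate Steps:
$E{\left(L,Z \right)} = \frac{29 + Z}{67 + L}$
$D{\left(k \right)} = 4 + 2 k$ ($D{\left(k \right)} = \left(4 + k\right) + k = 4 + 2 k$)
$O{\left(Q,a \right)} = 0$
$\frac{1}{E{\left(21,52 \right)} + 22 \left(-5 + O{\left(-1,D{\left(-4 \right)} \right)}\right)} = \frac{1}{\frac{29 + 52}{67 + 21} + 22 \left(-5 + 0\right)} = \frac{1}{\frac{1}{88} \cdot 81 + 22 \left(-5\right)} = \frac{1}{\frac{1}{88} \cdot 81 - 110} = \frac{1}{\frac{81}{88} - 110} = \frac{1}{- \frac{9599}{88}} = - \frac{88}{9599}$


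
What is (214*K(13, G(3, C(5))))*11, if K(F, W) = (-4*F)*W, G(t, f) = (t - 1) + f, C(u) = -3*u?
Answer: 1591304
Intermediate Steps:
G(t, f) = -1 + f + t (G(t, f) = (-1 + t) + f = -1 + f + t)
K(F, W) = -4*F*W
(214*K(13, G(3, C(5))))*11 = (214*(-4*13*(-1 - 3*5 + 3)))*11 = (214*(-4*13*(-1 - 15 + 3)))*11 = (214*(-4*13*(-13)))*11 = (214*676)*11 = 144664*11 = 1591304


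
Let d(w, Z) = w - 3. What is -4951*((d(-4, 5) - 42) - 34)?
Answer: 410933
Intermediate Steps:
d(w, Z) = -3 + w
-4951*((d(-4, 5) - 42) - 34) = -4951*(((-3 - 4) - 42) - 34) = -4951*((-7 - 42) - 34) = -4951*(-49 - 34) = -4951*(-83) = 410933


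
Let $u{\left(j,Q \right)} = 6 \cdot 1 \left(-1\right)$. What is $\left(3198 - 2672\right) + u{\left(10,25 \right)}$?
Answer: $520$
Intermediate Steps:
$u{\left(j,Q \right)} = -6$ ($u{\left(j,Q \right)} = 6 \left(-1\right) = -6$)
$\left(3198 - 2672\right) + u{\left(10,25 \right)} = \left(3198 - 2672\right) - 6 = 526 - 6 = 520$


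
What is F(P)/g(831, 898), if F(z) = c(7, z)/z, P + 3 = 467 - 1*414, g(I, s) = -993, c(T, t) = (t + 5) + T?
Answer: -31/24825 ≈ -0.0012487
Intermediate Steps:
c(T, t) = 5 + T + t (c(T, t) = (5 + t) + T = 5 + T + t)
P = 50 (P = -3 + (467 - 1*414) = -3 + (467 - 414) = -3 + 53 = 50)
F(z) = (12 + z)/z (F(z) = (5 + 7 + z)/z = (12 + z)/z)
F(P)/g(831, 898) = ((12 + 50)/50)/(-993) = ((1/50)*62)*(-1/993) = (31/25)*(-1/993) = -31/24825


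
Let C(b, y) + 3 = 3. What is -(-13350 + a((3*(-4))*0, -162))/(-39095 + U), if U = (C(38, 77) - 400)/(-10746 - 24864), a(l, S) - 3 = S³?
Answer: -3037443975/27843451 ≈ -109.09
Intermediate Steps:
a(l, S) = 3 + S³
C(b, y) = 0 (C(b, y) = -3 + 3 = 0)
U = 40/3561 (U = (0 - 400)/(-10746 - 24864) = -400/(-35610) = -400*(-1/35610) = 40/3561 ≈ 0.011233)
-(-13350 + a((3*(-4))*0, -162))/(-39095 + U) = -(-13350 + (3 + (-162)³))/(-39095 + 40/3561) = -(-13350 + (3 - 4251528))/(-139217255/3561) = -(-13350 - 4251525)*(-3561)/139217255 = -(-4264875)*(-3561)/139217255 = -1*3037443975/27843451 = -3037443975/27843451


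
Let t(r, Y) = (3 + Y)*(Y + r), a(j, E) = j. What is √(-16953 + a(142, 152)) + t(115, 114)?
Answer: 26793 + I*√16811 ≈ 26793.0 + 129.66*I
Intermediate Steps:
√(-16953 + a(142, 152)) + t(115, 114) = √(-16953 + 142) + (114² + 3*114 + 3*115 + 114*115) = √(-16811) + (12996 + 342 + 345 + 13110) = I*√16811 + 26793 = 26793 + I*√16811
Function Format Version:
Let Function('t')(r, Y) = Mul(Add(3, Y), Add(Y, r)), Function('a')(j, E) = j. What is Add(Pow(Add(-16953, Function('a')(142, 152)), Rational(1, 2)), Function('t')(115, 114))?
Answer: Add(26793, Mul(I, Pow(16811, Rational(1, 2)))) ≈ Add(26793., Mul(129.66, I))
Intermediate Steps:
Add(Pow(Add(-16953, Function('a')(142, 152)), Rational(1, 2)), Function('t')(115, 114)) = Add(Pow(Add(-16953, 142), Rational(1, 2)), Add(Pow(114, 2), Mul(3, 114), Mul(3, 115), Mul(114, 115))) = Add(Pow(-16811, Rational(1, 2)), Add(12996, 342, 345, 13110)) = Add(Mul(I, Pow(16811, Rational(1, 2))), 26793) = Add(26793, Mul(I, Pow(16811, Rational(1, 2))))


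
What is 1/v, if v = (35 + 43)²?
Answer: 1/6084 ≈ 0.00016437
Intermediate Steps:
v = 6084 (v = 78² = 6084)
1/v = 1/6084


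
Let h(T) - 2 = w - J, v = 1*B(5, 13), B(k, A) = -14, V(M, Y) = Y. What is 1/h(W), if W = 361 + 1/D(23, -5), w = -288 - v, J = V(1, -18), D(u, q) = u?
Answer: -1/254 ≈ -0.0039370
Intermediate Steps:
J = -18
v = -14 (v = 1*(-14) = -14)
w = -274 (w = -288 - 1*(-14) = -288 + 14 = -274)
W = 8304/23 (W = 361 + 1/23 = 8304/23 ≈ 361.04)
h(T) = -254 (h(T) = 2 + (-274 - 1*(-18)) = 2 + (-274 + 18) = 2 - 256 = -254)
1/h(W) = 1/(-254) = -1/254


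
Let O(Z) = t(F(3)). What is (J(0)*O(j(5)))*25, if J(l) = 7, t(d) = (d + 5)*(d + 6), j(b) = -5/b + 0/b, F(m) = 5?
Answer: 19250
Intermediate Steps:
j(b) = -5/b (j(b) = -5/b + 0 = -5/b)
t(d) = (5 + d)*(6 + d)
O(Z) = 110 (O(Z) = 30 + 5² + 11*5 = 30 + 25 + 55 = 110)
(J(0)*O(j(5)))*25 = (7*110)*25 = 770*25 = 19250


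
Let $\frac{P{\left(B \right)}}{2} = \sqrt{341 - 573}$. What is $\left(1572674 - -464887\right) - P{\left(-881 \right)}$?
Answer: $2037561 - 4 i \sqrt{58} \approx 2.0376 \cdot 10^{6} - 30.463 i$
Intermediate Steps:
$P{\left(B \right)} = 4 i \sqrt{58}$ ($P{\left(B \right)} = 2 \sqrt{341 - 573} = 2 \sqrt{-232} = 2 \cdot 2 i \sqrt{58} = 4 i \sqrt{58}$)
$\left(1572674 - -464887\right) - P{\left(-881 \right)} = \left(1572674 - -464887\right) - 4 i \sqrt{58} = \left(1572674 + 464887\right) - 4 i \sqrt{58} = 2037561 - 4 i \sqrt{58}$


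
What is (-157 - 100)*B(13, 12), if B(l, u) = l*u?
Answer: -40092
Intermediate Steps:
(-157 - 100)*B(13, 12) = (-157 - 100)*(13*12) = -257*156 = -40092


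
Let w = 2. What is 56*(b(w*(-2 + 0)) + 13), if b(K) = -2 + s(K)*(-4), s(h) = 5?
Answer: -504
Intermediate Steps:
b(K) = -22 (b(K) = -2 + 5*(-4) = -2 - 20 = -22)
56*(b(w*(-2 + 0)) + 13) = 56*(-22 + 13) = 56*(-9) = -504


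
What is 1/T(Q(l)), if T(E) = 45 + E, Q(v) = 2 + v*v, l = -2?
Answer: 1/51 ≈ 0.019608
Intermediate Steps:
Q(v) = 2 + v²
1/T(Q(l)) = 1/(45 + (2 + (-2)²)) = 1/(45 + (2 + 4)) = 1/(45 + 6) = 1/51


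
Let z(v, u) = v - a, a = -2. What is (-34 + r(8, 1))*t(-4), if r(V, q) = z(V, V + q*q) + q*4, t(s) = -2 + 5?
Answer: -60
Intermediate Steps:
t(s) = 3
z(v, u) = 2 + v (z(v, u) = v - 1*(-2) = v + 2 = 2 + v)
r(V, q) = 2 + V + 4*q (r(V, q) = (2 + V) + q*4 = (2 + V) + 4*q = 2 + V + 4*q)
(-34 + r(8, 1))*t(-4) = (-34 + (2 + 8 + 4*1))*3 = (-34 + (2 + 8 + 4))*3 = (-34 + 14)*3 = -20*3 = -60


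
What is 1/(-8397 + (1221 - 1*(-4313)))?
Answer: -1/2863 ≈ -0.00034928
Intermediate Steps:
1/(-8397 + (1221 - 1*(-4313))) = 1/(-8397 + (1221 + 4313)) = 1/(-8397 + 5534) = 1/(-2863) = -1/2863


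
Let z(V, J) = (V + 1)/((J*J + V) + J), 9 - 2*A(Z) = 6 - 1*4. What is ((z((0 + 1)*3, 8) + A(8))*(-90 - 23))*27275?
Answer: -65709839/6 ≈ -1.0952e+7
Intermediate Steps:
A(Z) = 7/2 (A(Z) = 9/2 - (6 - 1*4)/2 = 9/2 - (6 - 4)/2 = 9/2 - ½*2 = 9/2 - 1 = 7/2)
z(V, J) = (1 + V)/(J + V + J²) (z(V, J) = (1 + V)/((J² + V) + J) = (1 + V)/((V + J²) + J) = (1 + V)/(J + V + J²))
((z((0 + 1)*3, 8) + A(8))*(-90 - 23))*27275 = (((1 + (0 + 1)*3)/(8 + (0 + 1)*3 + 8²) + 7/2)*(-90 - 23))*27275 = (((1 + 1*3)/(8 + 1*3 + 64) + 7/2)*(-113))*27275 = (((1 + 3)/(8 + 3 + 64) + 7/2)*(-113))*27275 = ((4/75 + 7/2)*(-113))*27275 = ((533/150)*(-113))*27275 = -60229/150*27275 = -65709839/6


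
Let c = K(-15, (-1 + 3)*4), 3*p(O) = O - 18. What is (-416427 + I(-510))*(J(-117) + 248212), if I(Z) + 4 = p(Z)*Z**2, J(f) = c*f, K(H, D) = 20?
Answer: -11357818790032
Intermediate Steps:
p(O) = -6 + O/3 (p(O) = (O - 18)/3 = (-18 + O)/3 = -6 + O/3)
c = 20
J(f) = 20*f
I(Z) = -4 + Z**2*(-6 + Z/3) (I(Z) = -4 + (-6 + Z/3)*Z**2 = -4 + Z**2*(-6 + Z/3))
(-416427 + I(-510))*(J(-117) + 248212) = (-416427 + (-4 + (1/3)*(-510)**2*(-18 - 510)))*(20*(-117) + 248212) = (-416427 + (-4 + (1/3)*260100*(-528)))*(-2340 + 248212) = (-416427 + (-4 - 45777600))*245872 = (-416427 - 45777604)*245872 = -46194031*245872 = -11357818790032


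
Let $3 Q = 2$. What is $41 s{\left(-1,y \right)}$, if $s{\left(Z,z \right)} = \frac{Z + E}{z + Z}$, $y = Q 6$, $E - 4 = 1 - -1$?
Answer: $\frac{205}{3} \approx 68.333$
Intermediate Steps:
$E = 6$ ($E = 4 + \left(1 - -1\right) = 4 + \left(1 + 1\right) = 4 + 2 = 6$)
$Q = \frac{2}{3}$ ($Q = \frac{1}{3} \cdot 2 = \frac{2}{3} \approx 0.66667$)
$y = 4$ ($y = \frac{2}{3} \cdot 6 = 4$)
$s{\left(Z,z \right)} = \frac{6 + Z}{Z + z}$ ($s{\left(Z,z \right)} = \frac{Z + 6}{z + Z} = \frac{6 + Z}{Z + z}$)
$41 s{\left(-1,y \right)} = 41 \frac{6 - 1}{-1 + 4} = 41 \cdot \frac{1}{3} \cdot 5 = 41 \cdot \frac{5}{3} = \frac{205}{3}$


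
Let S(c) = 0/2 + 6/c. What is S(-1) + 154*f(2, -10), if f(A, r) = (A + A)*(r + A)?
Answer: -4934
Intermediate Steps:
f(A, r) = 2*A*(A + r) (f(A, r) = (2*A)*(A + r) = 2*A*(A + r))
S(c) = 6/c (S(c) = 0*(½) + 6/c = 0 + 6/c = 6/c)
S(-1) + 154*f(2, -10) = 6/(-1) + 154*(2*2*(2 - 10)) = 6*(-1) + 154*(2*2*(-8)) = -6 + 154*(-32) = -6 - 4928 = -4934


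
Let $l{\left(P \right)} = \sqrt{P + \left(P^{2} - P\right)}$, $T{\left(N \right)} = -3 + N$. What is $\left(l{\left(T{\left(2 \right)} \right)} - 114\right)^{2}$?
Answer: $12769$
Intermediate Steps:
$l{\left(P \right)} = \sqrt{P^{2}}$
$\left(l{\left(T{\left(2 \right)} \right)} - 114\right)^{2} = \left(\sqrt{\left(-3 + 2\right)^{2}} - 114\right)^{2} = \left(\sqrt{\left(-1\right)^{2}} - 114\right)^{2} = \left(\sqrt{1} - 114\right)^{2} = \left(1 - 114\right)^{2} = \left(-113\right)^{2} = 12769$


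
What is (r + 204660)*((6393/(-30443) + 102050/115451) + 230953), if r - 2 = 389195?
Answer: 68864256336139117436/502096399 ≈ 1.3715e+11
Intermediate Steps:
r = 389197 (r = 2 + 389195 = 389197)
(r + 204660)*((6393/(-30443) + 102050/115451) + 230953) = (389197 + 204660)*((6393/(-30443) + 102050/115451) + 230953) = 593857*((6393*(-1/30443) + 102050*(1/115451)) + 230953) = 593857*((-6393/30443 + 102050/115451) + 230953) = 593857*(338375701/502096399 + 230953) = 593857*(115961008013948/502096399) = 68864256336139117436/502096399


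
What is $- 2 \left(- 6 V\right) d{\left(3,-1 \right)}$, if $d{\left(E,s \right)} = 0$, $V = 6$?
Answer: $0$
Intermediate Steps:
$- 2 \left(- 6 V\right) d{\left(3,-1 \right)} = - 2 \left(\left(-6\right) 6\right) 0 = \left(-2\right) \left(-36\right) 0 = 72 \cdot 0 = 0$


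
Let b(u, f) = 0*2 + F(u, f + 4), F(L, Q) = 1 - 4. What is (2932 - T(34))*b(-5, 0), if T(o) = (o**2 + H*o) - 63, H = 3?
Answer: -5211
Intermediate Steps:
T(o) = -63 + o**2 + 3*o (T(o) = (o**2 + 3*o) - 63 = -63 + o**2 + 3*o)
F(L, Q) = -3
b(u, f) = -3 (b(u, f) = 0*2 - 3 = 0 - 3 = -3)
(2932 - T(34))*b(-5, 0) = (2932 - (-63 + 34**2 + 3*34))*(-3) = (2932 - (-63 + 1156 + 102))*(-3) = (2932 - 1*1195)*(-3) = (2932 - 1195)*(-3) = 1737*(-3) = -5211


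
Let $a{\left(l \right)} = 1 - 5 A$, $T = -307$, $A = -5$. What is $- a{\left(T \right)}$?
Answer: $-26$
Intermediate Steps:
$a{\left(l \right)} = 26$ ($a{\left(l \right)} = 1 - -25 = 1 + 25 = 26$)
$- a{\left(T \right)} = \left(-1\right) 26 = -26$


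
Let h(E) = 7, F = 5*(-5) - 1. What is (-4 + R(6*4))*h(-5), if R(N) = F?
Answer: -210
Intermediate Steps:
F = -26 (F = -25 - 1 = -26)
R(N) = -26
(-4 + R(6*4))*h(-5) = (-4 - 26)*7 = -30*7 = -210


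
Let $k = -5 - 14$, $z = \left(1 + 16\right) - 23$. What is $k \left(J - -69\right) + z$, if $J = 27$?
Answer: $-1830$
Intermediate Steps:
$z = -6$ ($z = 17 - 23 = -6$)
$k = -19$ ($k = -5 - 14 = -19$)
$k \left(J - -69\right) + z = - 19 \left(27 - -69\right) - 6 = - 19 \left(27 + 69\right) - 6 = \left(-19\right) 96 - 6 = -1824 - 6 = -1830$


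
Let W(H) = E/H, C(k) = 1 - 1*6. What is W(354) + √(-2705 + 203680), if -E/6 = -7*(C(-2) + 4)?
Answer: -7/59 + 5*√8039 ≈ 448.18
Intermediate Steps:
C(k) = -5 (C(k) = 1 - 6 = -5)
E = -42 (E = -(-42)*(-5 + 4) = -(-42)*(-1) = -6*7 = -42)
W(H) = -42/H
W(354) + √(-2705 + 203680) = -42/354 + √(-2705 + 203680) = -42*1/354 + √200975 = -7/59 + 5*√8039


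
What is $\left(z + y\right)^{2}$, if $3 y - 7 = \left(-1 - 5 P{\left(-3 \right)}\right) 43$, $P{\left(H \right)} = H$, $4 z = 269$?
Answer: $\frac{1168561}{16} \approx 73035.0$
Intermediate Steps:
$z = \frac{269}{4}$ ($z = \frac{1}{4} \cdot 269 = \frac{269}{4} \approx 67.25$)
$y = 203$ ($y = \frac{7}{3} + \frac{\left(-1 - -15\right) 43}{3} = \frac{7}{3} + \frac{\left(-1 + 15\right) 43}{3} = \frac{7}{3} + \frac{14 \cdot 43}{3} = \frac{7}{3} + \frac{1}{3} \cdot 602 = \frac{7}{3} + \frac{602}{3} = 203$)
$\left(z + y\right)^{2} = \left(\frac{269}{4} + 203\right)^{2} = \left(\frac{1081}{4}\right)^{2} = \frac{1168561}{16}$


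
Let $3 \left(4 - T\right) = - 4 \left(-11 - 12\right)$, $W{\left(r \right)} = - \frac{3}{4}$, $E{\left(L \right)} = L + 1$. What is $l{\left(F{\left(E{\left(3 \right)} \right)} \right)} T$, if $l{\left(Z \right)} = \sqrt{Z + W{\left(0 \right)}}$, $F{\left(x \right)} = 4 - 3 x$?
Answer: $- \frac{40 i \sqrt{35}}{3} \approx - 78.881 i$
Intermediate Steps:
$E{\left(L \right)} = 1 + L$
$W{\left(r \right)} = - \frac{3}{4}$ ($W{\left(r \right)} = \left(-3\right) \frac{1}{4} = - \frac{3}{4}$)
$l{\left(Z \right)} = \sqrt{- \frac{3}{4} + Z}$ ($l{\left(Z \right)} = \sqrt{Z - \frac{3}{4}} = \sqrt{- \frac{3}{4} + Z}$)
$T = - \frac{80}{3}$ ($T = 4 - \frac{\left(-4\right) \left(-11 - 12\right)}{3} = 4 - \frac{\left(-4\right) \left(-23\right)}{3} = 4 - \frac{92}{3} = - \frac{80}{3} \approx -26.667$)
$l{\left(F{\left(E{\left(3 \right)} \right)} \right)} T = \frac{\sqrt{-3 + 4 \left(4 - 3 \left(1 + 3\right)\right)}}{2} \left(- \frac{80}{3}\right) = \frac{\sqrt{-3 + 4 \left(4 - 12\right)}}{2} \left(- \frac{80}{3}\right) = \frac{\sqrt{-3 + 4 \left(-8\right)}}{2} \left(- \frac{80}{3}\right) = \frac{\sqrt{-3 - 32}}{2} \left(- \frac{80}{3}\right) = \frac{\sqrt{-35}}{2} \left(- \frac{80}{3}\right) = \frac{i \sqrt{35}}{2} \left(- \frac{80}{3}\right) = - \frac{40 i \sqrt{35}}{3}$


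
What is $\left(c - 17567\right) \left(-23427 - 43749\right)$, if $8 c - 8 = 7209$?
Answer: $1119479643$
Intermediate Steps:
$c = \frac{7217}{8}$ ($c = 1 + \frac{1}{8} \cdot 7209 = 1 + \frac{7209}{8} = \frac{7217}{8} \approx 902.13$)
$\left(c - 17567\right) \left(-23427 - 43749\right) = \left(\frac{7217}{8} - 17567\right) \left(-23427 - 43749\right) = \left(- \frac{133319}{8}\right) \left(-67176\right) = 1119479643$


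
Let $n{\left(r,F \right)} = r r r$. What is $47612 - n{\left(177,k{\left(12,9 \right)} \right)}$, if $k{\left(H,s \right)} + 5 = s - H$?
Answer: $-5497621$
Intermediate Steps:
$k{\left(H,s \right)} = -5 + s - H$ ($k{\left(H,s \right)} = -5 - \left(H - s\right) = -5 + s - H$)
$n{\left(r,F \right)} = r^{3}$ ($n{\left(r,F \right)} = r^{2} r = r^{3}$)
$47612 - n{\left(177,k{\left(12,9 \right)} \right)} = 47612 - 177^{3} = 47612 - 5545233 = -5497621$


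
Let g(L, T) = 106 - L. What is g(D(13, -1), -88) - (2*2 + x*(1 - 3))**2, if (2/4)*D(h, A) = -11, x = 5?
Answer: 92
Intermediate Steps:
D(h, A) = -22 (D(h, A) = 2*(-11) = -22)
g(D(13, -1), -88) - (2*2 + x*(1 - 3))**2 = (106 - 1*(-22)) - (2*2 + 5*(1 - 3))**2 = (106 + 22) - (4 + 5*(-2))**2 = 128 - (4 - 10)**2 = 128 - 1*(-6)**2 = 128 - 1*36 = 128 - 36 = 92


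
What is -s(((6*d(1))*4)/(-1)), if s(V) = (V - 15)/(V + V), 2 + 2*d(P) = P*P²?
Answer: ⅛ ≈ 0.12500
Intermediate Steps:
d(P) = -1 + P³/2 (d(P) = -1 + (P*P²)/2 = -1 + P³/2)
s(V) = (-15 + V)/(2*V) (s(V) = (-15 + V)/((2*V)) = (-15 + V)*(1/(2*V)) = (-15 + V)/(2*V))
-s(((6*d(1))*4)/(-1)) = -(-15 + ((6*(-1 + (½)*1³))*4)/(-1))/(2*(((6*(-1 + (½)*1³))*4)/(-1))) = -(-15 + ((6*(-1 + (½)*1))*4)*(-1))/(2*(((6*(-1 + (½)*1))*4)*(-1))) = -(-15 + ((6*(-1 + ½))*4)*(-1))/(2*(((6*(-1 + ½))*4)*(-1))) = -(-15 + ((6*(-½))*4)*(-1))/(2*(((6*(-½))*4)*(-1))) = -(-15 - 3*4*(-1))/(2*(-3*4*(-1))) = -(-15 - 12*(-1))/(2*((-12*(-1)))) = -(-15 + 12)/(2*12) = -(-3)/(2*12) = -1*(-⅛) = ⅛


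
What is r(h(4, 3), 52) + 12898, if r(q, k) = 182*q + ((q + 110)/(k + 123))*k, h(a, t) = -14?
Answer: 1816242/175 ≈ 10379.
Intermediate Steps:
r(q, k) = 182*q + k*(110 + q)/(123 + k) (r(q, k) = 182*q + ((110 + q)/(123 + k))*k = 182*q + k*(110 + q)/(123 + k))
r(h(4, 3), 52) + 12898 = (110*52 + 22386*(-14) + 183*52*(-14))/(123 + 52) + 12898 = (5720 - 313404 - 133224)/175 + 12898 = (1/175)*(-440908) + 12898 = -440908/175 + 12898 = 1816242/175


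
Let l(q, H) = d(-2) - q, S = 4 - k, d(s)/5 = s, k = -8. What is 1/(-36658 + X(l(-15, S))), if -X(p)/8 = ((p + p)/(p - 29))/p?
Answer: -3/109972 ≈ -2.7280e-5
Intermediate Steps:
d(s) = 5*s
S = 12 (S = 4 - 1*(-8) = 4 + 8 = 12)
l(q, H) = -10 - q (l(q, H) = 5*(-2) - q = -10 - q)
X(p) = -16/(-29 + p) (X(p) = -8*(p + p)/(p - 29)/p = -8*(2*p)/(-29 + p)/p = -8*2*p/(-29 + p)/p = -16/(-29 + p))
1/(-36658 + X(l(-15, S))) = 1/(-36658 - 16/(-29 + (-10 - 1*(-15)))) = 1/(-36658 - 16/(-29 + (-10 + 15))) = 1/(-36658 - 16/(-29 + 5)) = 1/(-36658 - 16/(-24)) = 1/(-36658 - 16*(-1/24)) = 1/(-36658 + ⅔) = 1/(-109972/3) = -3/109972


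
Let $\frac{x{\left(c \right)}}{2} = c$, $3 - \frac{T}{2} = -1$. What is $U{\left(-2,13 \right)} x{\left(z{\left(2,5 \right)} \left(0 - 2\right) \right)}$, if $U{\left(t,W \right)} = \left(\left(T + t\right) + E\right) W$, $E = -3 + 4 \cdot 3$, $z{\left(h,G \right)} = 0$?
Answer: $0$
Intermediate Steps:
$T = 8$ ($T = 6 - -2 = 6 + 2 = 8$)
$E = 9$ ($E = -3 + 12 = 9$)
$U{\left(t,W \right)} = W \left(17 + t\right)$ ($U{\left(t,W \right)} = \left(\left(8 + t\right) + 9\right) W = \left(17 + t\right) W = W \left(17 + t\right)$)
$x{\left(c \right)} = 2 c$
$U{\left(-2,13 \right)} x{\left(z{\left(2,5 \right)} \left(0 - 2\right) \right)} = 13 \left(17 - 2\right) 2 \cdot 0 \left(0 - 2\right) = 13 \cdot 15 \cdot 2 \cdot 0 \left(-2\right) = 195 \cdot 2 \cdot 0 = 195 \cdot 0 = 0$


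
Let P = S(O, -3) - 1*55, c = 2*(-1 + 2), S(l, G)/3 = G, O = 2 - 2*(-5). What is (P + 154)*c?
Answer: 180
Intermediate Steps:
O = 12 (O = 2 + 10 = 12)
S(l, G) = 3*G
c = 2 (c = 2*1 = 2)
P = -64 (P = 3*(-3) - 1*55 = -9 - 55 = -64)
(P + 154)*c = (-64 + 154)*2 = 90*2 = 180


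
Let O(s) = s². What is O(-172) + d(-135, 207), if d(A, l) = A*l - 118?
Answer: 1521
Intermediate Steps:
d(A, l) = -118 + A*l
O(-172) + d(-135, 207) = (-172)² + (-118 - 135*207) = 29584 + (-118 - 27945) = 29584 - 28063 = 1521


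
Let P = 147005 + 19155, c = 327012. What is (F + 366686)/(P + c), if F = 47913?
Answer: 414599/493172 ≈ 0.84068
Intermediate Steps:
P = 166160
(F + 366686)/(P + c) = (47913 + 366686)/(166160 + 327012) = 414599/493172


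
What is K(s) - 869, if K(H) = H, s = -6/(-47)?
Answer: -40837/47 ≈ -868.87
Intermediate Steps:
s = 6/47 (s = -6*(-1/47) = 6/47 ≈ 0.12766)
K(s) - 869 = 6/47 - 869 = -40837/47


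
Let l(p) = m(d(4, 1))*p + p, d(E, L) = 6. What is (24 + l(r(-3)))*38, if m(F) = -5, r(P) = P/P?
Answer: 760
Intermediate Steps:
r(P) = 1
l(p) = -4*p (l(p) = -5*p + p = -4*p)
(24 + l(r(-3)))*38 = (24 - 4*1)*38 = (24 - 4)*38 = 20*38 = 760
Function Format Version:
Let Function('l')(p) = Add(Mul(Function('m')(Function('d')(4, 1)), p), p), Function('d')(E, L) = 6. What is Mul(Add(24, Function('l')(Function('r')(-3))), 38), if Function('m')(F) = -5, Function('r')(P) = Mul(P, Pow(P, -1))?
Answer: 760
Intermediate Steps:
Function('r')(P) = 1
Function('l')(p) = Mul(-4, p) (Function('l')(p) = Add(Mul(-5, p), p) = Mul(-4, p))
Mul(Add(24, Function('l')(Function('r')(-3))), 38) = Mul(Add(24, Mul(-4, 1)), 38) = Mul(Add(24, -4), 38) = Mul(20, 38) = 760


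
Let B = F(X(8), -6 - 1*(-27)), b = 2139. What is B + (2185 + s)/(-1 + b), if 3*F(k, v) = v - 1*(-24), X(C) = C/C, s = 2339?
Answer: 18297/1069 ≈ 17.116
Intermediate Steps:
X(C) = 1
F(k, v) = 8 + v/3 (F(k, v) = (v - 1*(-24))/3 = (v + 24)/3 = (24 + v)/3 = 8 + v/3)
B = 15 (B = 8 + (-6 - 1*(-27))/3 = 8 + (-6 + 27)/3 = 8 + (1/3)*21 = 8 + 7 = 15)
B + (2185 + s)/(-1 + b) = 15 + (2185 + 2339)/(-1 + 2139) = 15 + 4524/2138 = 15 + 4524*(1/2138) = 15 + 2262/1069 = 18297/1069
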